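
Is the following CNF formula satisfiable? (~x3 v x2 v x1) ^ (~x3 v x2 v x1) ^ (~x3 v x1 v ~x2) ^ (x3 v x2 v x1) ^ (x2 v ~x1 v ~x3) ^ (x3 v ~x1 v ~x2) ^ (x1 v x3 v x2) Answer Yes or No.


Check all 8 possible truth assignments.
Number of satisfying assignments found: 3.
The formula is satisfiable.

Yes


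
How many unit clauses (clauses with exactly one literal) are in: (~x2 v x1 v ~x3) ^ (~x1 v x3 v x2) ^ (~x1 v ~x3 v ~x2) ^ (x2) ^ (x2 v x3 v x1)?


A unit clause contains exactly one literal.
Unit clauses found: (x2).
Count = 1.

1


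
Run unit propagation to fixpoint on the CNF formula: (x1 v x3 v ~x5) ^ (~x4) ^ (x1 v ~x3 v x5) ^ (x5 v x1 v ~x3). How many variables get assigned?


Unit propagation repeatedly assigns the literal in any unit clause, then simplifies.
Assignments in order: x4 = F.
No further unit clauses remain.
Total variables assigned = 1.

1


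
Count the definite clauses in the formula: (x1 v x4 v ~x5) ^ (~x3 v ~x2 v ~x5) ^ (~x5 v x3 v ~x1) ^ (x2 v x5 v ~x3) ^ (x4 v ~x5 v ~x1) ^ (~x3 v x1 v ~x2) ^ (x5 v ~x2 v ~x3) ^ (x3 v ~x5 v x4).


A definite clause has exactly one positive literal.
Clause 1: 2 positive -> not definite
Clause 2: 0 positive -> not definite
Clause 3: 1 positive -> definite
Clause 4: 2 positive -> not definite
Clause 5: 1 positive -> definite
Clause 6: 1 positive -> definite
Clause 7: 1 positive -> definite
Clause 8: 2 positive -> not definite
Definite clause count = 4.

4


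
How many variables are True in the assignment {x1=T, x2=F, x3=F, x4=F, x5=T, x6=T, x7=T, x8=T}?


The weight is the number of variables assigned True.
True variables: x1, x5, x6, x7, x8.
Weight = 5.

5


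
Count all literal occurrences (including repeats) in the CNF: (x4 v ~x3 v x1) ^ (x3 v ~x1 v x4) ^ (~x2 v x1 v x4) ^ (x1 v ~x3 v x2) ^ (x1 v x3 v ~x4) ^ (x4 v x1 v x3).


Clause lengths: 3, 3, 3, 3, 3, 3.
Sum = 3 + 3 + 3 + 3 + 3 + 3 = 18.

18


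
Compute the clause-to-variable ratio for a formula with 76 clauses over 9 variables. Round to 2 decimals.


Clause-to-variable ratio = clauses / variables.
76 / 9 = 8.44.

8.44


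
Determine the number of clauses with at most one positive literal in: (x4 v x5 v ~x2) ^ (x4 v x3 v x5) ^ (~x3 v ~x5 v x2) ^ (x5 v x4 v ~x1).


A Horn clause has at most one positive literal.
Clause 1: 2 positive lit(s) -> not Horn
Clause 2: 3 positive lit(s) -> not Horn
Clause 3: 1 positive lit(s) -> Horn
Clause 4: 2 positive lit(s) -> not Horn
Total Horn clauses = 1.

1


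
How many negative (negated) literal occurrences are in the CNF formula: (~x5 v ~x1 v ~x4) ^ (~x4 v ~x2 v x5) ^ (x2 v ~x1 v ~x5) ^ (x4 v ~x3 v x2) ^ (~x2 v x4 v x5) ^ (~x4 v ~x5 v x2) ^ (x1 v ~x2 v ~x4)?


Scan each clause for negated literals.
Clause 1: 3 negative; Clause 2: 2 negative; Clause 3: 2 negative; Clause 4: 1 negative; Clause 5: 1 negative; Clause 6: 2 negative; Clause 7: 2 negative.
Total negative literal occurrences = 13.

13


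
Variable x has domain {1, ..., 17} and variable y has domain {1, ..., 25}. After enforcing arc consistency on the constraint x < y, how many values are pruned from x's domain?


For the constraint x < y, x needs a supporting value in y's domain.
x can be at most 24 (one less than y's maximum).
Valid x values from domain: 17 out of 17.
Pruned = 17 - 17 = 0.

0


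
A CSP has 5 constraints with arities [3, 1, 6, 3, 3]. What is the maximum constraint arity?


The arities are: 3, 1, 6, 3, 3.
Scan for the maximum value.
Maximum arity = 6.

6


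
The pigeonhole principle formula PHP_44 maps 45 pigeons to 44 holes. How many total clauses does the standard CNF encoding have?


The PHP encoding has two parts:
1) At-least-one-hole clauses: 45 (one per pigeon, each with 44 literals).
2) At-most-one-pigeon-per-hole clauses: 44 holes * C(45,2) = 44 * 990 = 43560.
Total clauses = 45 + 43560 = 43605.

43605


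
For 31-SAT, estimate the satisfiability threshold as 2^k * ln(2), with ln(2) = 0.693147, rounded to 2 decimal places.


Using the asymptotic formula: threshold ~ 2^k * ln(2).
2^31 = 2147483648.
2147483648 * 0.693147 = 1488521848.16.

1488521848.16


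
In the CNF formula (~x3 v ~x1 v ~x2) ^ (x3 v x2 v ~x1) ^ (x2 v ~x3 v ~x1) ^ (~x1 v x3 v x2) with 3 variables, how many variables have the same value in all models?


Find all satisfying assignments: 5 model(s).
Check which variables have the same value in every model.
No variable is fixed across all models.
Backbone size = 0.

0


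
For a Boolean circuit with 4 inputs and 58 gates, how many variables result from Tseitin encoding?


The Tseitin transformation introduces one auxiliary variable per gate.
Total variables = inputs + gates = 4 + 58 = 62.

62


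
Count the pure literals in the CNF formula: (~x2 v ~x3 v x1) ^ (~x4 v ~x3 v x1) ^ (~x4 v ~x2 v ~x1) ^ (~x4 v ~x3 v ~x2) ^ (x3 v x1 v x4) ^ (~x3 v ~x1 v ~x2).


A pure literal appears in only one polarity across all clauses.
Pure literals: x2 (negative only).
Count = 1.

1


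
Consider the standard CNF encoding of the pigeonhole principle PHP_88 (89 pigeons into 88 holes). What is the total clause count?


The PHP encoding has two parts:
1) At-least-one-hole clauses: 89 (one per pigeon, each with 88 literals).
2) At-most-one-pigeon-per-hole clauses: 88 holes * C(89,2) = 88 * 3916 = 344608.
Total clauses = 89 + 344608 = 344697.

344697


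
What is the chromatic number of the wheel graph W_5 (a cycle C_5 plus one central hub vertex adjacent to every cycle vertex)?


W_5 consists of the cycle C_5 together with a hub vertex adjacent to every cycle vertex.
The cycle C_5 needs 3 colors (odd cycle -> 3).
The hub is adjacent to every cycle vertex, so it must receive a new color distinct from all of them.
Chromatic number = 3 + 1 = 4.

4


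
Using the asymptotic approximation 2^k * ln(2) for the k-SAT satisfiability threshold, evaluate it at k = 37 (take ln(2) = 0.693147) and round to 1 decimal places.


Using the asymptotic formula: threshold ~ 2^k * ln(2).
2^37 = 137438953472.
137438953472 * 0.693147 = 95265398282.3.

95265398282.3


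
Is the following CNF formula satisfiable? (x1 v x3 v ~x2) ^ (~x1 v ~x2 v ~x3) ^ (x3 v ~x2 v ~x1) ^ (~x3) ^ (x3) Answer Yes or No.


Check all 8 possible truth assignments.
Number of satisfying assignments found: 0.
The formula is unsatisfiable.

No


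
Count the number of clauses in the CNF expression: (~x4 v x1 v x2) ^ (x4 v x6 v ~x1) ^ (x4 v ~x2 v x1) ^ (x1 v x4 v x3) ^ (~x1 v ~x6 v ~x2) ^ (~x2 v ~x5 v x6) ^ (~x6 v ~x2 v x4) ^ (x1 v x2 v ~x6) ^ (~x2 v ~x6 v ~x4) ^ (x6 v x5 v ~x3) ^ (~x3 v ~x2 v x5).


Each group enclosed in parentheses joined by ^ is one clause.
Counting the conjuncts: 11 clauses.

11


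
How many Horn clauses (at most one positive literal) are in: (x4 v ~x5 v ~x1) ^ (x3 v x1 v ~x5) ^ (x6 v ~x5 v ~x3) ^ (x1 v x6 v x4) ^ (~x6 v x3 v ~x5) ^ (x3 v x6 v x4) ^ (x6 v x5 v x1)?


A Horn clause has at most one positive literal.
Clause 1: 1 positive lit(s) -> Horn
Clause 2: 2 positive lit(s) -> not Horn
Clause 3: 1 positive lit(s) -> Horn
Clause 4: 3 positive lit(s) -> not Horn
Clause 5: 1 positive lit(s) -> Horn
Clause 6: 3 positive lit(s) -> not Horn
Clause 7: 3 positive lit(s) -> not Horn
Total Horn clauses = 3.

3


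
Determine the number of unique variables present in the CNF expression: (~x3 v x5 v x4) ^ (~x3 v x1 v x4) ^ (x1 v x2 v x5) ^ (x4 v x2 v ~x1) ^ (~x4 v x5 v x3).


Identify each distinct variable in the formula.
Variables found: x1, x2, x3, x4, x5.
Total distinct variables = 5.

5


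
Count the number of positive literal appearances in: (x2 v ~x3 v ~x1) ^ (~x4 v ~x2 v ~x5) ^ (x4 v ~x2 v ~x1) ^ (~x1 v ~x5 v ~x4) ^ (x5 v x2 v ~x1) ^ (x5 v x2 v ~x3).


Scan each clause for unnegated literals.
Clause 1: 1 positive; Clause 2: 0 positive; Clause 3: 1 positive; Clause 4: 0 positive; Clause 5: 2 positive; Clause 6: 2 positive.
Total positive literal occurrences = 6.

6


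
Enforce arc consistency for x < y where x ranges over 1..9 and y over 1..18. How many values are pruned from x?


For the constraint x < y, x needs a supporting value in y's domain.
x can be at most 17 (one less than y's maximum).
Valid x values from domain: 9 out of 9.
Pruned = 9 - 9 = 0.

0


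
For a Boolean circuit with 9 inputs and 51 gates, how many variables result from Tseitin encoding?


The Tseitin transformation introduces one auxiliary variable per gate.
Total variables = inputs + gates = 9 + 51 = 60.

60


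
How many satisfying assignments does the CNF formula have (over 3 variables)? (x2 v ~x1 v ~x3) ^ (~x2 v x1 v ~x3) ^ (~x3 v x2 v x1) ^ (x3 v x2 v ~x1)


Enumerate all 8 truth assignments over 3 variables.
Test each against every clause.
Satisfying assignments found: 4.

4


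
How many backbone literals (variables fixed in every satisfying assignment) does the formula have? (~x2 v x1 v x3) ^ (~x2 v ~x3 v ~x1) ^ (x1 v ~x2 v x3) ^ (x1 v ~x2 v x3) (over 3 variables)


Find all satisfying assignments: 6 model(s).
Check which variables have the same value in every model.
No variable is fixed across all models.
Backbone size = 0.

0


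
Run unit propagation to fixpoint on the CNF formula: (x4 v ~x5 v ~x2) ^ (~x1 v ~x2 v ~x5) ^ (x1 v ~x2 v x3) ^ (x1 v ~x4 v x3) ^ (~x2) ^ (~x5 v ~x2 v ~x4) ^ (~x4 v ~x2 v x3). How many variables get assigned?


Unit propagation repeatedly assigns the literal in any unit clause, then simplifies.
Assignments in order: x2 = F.
No further unit clauses remain.
Total variables assigned = 1.

1


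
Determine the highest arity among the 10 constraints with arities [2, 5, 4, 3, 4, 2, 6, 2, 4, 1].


The arities are: 2, 5, 4, 3, 4, 2, 6, 2, 4, 1.
Scan for the maximum value.
Maximum arity = 6.

6


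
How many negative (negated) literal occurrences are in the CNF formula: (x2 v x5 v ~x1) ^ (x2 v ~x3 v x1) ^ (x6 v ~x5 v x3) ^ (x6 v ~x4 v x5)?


Scan each clause for negated literals.
Clause 1: 1 negative; Clause 2: 1 negative; Clause 3: 1 negative; Clause 4: 1 negative.
Total negative literal occurrences = 4.

4


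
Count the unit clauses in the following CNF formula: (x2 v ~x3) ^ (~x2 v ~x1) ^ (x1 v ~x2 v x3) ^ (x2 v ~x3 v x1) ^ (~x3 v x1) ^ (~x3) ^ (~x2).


A unit clause contains exactly one literal.
Unit clauses found: (~x3), (~x2).
Count = 2.

2


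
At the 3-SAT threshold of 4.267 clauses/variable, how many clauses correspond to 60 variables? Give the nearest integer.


The 3-SAT phase transition occurs at approximately 4.267 clauses per variable.
m = 4.267 * 60 = 256.02.
Rounded to nearest integer: 256.

256


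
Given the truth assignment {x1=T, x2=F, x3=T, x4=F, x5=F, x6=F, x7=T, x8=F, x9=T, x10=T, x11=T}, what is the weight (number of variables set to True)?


The weight is the number of variables assigned True.
True variables: x1, x3, x7, x9, x10, x11.
Weight = 6.

6


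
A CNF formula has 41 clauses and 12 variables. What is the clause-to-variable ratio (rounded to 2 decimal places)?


Clause-to-variable ratio = clauses / variables.
41 / 12 = 3.42.

3.42


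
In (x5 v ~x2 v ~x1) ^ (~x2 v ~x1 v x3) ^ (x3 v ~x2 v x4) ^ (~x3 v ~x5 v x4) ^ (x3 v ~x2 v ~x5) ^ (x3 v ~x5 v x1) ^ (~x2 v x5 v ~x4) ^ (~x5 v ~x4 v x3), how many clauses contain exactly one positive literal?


A definite clause has exactly one positive literal.
Clause 1: 1 positive -> definite
Clause 2: 1 positive -> definite
Clause 3: 2 positive -> not definite
Clause 4: 1 positive -> definite
Clause 5: 1 positive -> definite
Clause 6: 2 positive -> not definite
Clause 7: 1 positive -> definite
Clause 8: 1 positive -> definite
Definite clause count = 6.

6


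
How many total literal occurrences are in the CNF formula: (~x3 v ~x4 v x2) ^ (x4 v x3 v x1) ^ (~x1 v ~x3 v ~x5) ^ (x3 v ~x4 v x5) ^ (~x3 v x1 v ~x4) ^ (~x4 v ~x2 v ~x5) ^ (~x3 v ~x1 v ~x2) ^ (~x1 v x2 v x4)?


Clause lengths: 3, 3, 3, 3, 3, 3, 3, 3.
Sum = 3 + 3 + 3 + 3 + 3 + 3 + 3 + 3 = 24.

24


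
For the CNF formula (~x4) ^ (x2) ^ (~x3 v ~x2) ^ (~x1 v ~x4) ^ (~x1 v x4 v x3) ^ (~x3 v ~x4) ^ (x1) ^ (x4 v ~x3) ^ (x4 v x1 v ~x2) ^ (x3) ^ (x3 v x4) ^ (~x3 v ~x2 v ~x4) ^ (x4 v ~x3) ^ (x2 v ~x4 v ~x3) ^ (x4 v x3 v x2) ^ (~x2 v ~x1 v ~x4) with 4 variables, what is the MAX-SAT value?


Enumerate all 16 truth assignments.
For each, count how many of the 16 clauses are satisfied.
The formula is not fully satisfiable, so the maximum is below 16.
Maximum simultaneously satisfiable clauses = 13.

13


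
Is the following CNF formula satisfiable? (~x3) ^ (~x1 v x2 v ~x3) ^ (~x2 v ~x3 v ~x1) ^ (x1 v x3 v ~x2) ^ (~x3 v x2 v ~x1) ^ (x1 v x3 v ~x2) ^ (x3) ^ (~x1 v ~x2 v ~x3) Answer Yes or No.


Check all 8 possible truth assignments.
Number of satisfying assignments found: 0.
The formula is unsatisfiable.

No


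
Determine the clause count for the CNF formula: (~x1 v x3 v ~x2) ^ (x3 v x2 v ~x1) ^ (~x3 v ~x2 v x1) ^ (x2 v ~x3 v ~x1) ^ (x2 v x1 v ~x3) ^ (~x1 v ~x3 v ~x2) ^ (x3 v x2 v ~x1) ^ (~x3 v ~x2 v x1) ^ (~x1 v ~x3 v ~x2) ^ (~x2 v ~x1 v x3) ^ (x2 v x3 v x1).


Each group enclosed in parentheses joined by ^ is one clause.
Counting the conjuncts: 11 clauses.

11


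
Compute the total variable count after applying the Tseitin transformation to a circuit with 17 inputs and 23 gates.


The Tseitin transformation introduces one auxiliary variable per gate.
Total variables = inputs + gates = 17 + 23 = 40.

40


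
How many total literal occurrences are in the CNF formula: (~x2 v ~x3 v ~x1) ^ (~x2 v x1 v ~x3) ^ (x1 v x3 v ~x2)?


Clause lengths: 3, 3, 3.
Sum = 3 + 3 + 3 = 9.

9


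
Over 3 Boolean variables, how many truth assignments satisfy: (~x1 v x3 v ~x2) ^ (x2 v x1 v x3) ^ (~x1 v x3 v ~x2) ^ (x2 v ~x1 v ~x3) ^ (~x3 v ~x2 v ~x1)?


Enumerate all 8 truth assignments over 3 variables.
Test each against every clause.
Satisfying assignments found: 4.

4


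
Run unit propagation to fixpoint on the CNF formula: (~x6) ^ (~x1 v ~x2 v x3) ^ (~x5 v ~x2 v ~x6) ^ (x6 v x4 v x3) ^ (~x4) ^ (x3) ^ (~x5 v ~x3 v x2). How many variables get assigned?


Unit propagation repeatedly assigns the literal in any unit clause, then simplifies.
Assignments in order: x6 = F, x4 = F, x3 = T.
No further unit clauses remain.
Total variables assigned = 3.

3


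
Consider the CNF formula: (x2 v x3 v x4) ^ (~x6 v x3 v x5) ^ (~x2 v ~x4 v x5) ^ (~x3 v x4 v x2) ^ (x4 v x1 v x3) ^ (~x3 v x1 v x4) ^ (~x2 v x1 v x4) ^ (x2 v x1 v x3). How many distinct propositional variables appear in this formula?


Identify each distinct variable in the formula.
Variables found: x1, x2, x3, x4, x5, x6.
Total distinct variables = 6.

6


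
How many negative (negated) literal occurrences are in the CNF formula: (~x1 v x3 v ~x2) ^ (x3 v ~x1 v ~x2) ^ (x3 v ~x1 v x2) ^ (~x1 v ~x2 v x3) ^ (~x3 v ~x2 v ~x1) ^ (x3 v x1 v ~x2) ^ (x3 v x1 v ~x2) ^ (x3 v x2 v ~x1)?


Scan each clause for negated literals.
Clause 1: 2 negative; Clause 2: 2 negative; Clause 3: 1 negative; Clause 4: 2 negative; Clause 5: 3 negative; Clause 6: 1 negative; Clause 7: 1 negative; Clause 8: 1 negative.
Total negative literal occurrences = 13.

13


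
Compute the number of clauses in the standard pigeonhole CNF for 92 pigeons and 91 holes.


The PHP encoding has two parts:
1) At-least-one-hole clauses: 92 (one per pigeon, each with 91 literals).
2) At-most-one-pigeon-per-hole clauses: 91 holes * C(92,2) = 91 * 4186 = 380926.
Total clauses = 92 + 380926 = 381018.

381018


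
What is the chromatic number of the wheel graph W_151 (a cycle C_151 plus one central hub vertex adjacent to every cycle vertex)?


W_151 consists of the cycle C_151 together with a hub vertex adjacent to every cycle vertex.
The cycle C_151 needs 3 colors (odd cycle -> 3).
The hub is adjacent to every cycle vertex, so it must receive a new color distinct from all of them.
Chromatic number = 3 + 1 = 4.

4


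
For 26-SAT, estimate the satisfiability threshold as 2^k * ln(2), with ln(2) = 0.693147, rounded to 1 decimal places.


Using the asymptotic formula: threshold ~ 2^k * ln(2).
2^26 = 67108864.
67108864 * 0.693147 = 46516307.8.

46516307.8


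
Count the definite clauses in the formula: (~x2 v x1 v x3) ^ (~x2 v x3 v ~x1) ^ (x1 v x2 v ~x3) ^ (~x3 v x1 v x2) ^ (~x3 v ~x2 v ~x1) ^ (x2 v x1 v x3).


A definite clause has exactly one positive literal.
Clause 1: 2 positive -> not definite
Clause 2: 1 positive -> definite
Clause 3: 2 positive -> not definite
Clause 4: 2 positive -> not definite
Clause 5: 0 positive -> not definite
Clause 6: 3 positive -> not definite
Definite clause count = 1.

1


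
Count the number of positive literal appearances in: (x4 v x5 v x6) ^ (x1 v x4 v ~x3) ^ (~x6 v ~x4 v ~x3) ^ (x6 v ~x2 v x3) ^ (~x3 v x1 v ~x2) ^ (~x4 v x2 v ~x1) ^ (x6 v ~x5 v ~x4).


Scan each clause for unnegated literals.
Clause 1: 3 positive; Clause 2: 2 positive; Clause 3: 0 positive; Clause 4: 2 positive; Clause 5: 1 positive; Clause 6: 1 positive; Clause 7: 1 positive.
Total positive literal occurrences = 10.

10


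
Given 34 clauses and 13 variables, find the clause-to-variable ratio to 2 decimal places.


Clause-to-variable ratio = clauses / variables.
34 / 13 = 2.62.

2.62


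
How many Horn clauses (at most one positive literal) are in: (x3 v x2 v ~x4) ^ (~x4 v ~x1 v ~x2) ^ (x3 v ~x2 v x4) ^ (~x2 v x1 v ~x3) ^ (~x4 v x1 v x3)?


A Horn clause has at most one positive literal.
Clause 1: 2 positive lit(s) -> not Horn
Clause 2: 0 positive lit(s) -> Horn
Clause 3: 2 positive lit(s) -> not Horn
Clause 4: 1 positive lit(s) -> Horn
Clause 5: 2 positive lit(s) -> not Horn
Total Horn clauses = 2.

2


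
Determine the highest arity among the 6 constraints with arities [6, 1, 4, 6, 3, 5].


The arities are: 6, 1, 4, 6, 3, 5.
Scan for the maximum value.
Maximum arity = 6.

6


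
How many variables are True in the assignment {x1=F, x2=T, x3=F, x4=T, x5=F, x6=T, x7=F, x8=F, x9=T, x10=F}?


The weight is the number of variables assigned True.
True variables: x2, x4, x6, x9.
Weight = 4.

4


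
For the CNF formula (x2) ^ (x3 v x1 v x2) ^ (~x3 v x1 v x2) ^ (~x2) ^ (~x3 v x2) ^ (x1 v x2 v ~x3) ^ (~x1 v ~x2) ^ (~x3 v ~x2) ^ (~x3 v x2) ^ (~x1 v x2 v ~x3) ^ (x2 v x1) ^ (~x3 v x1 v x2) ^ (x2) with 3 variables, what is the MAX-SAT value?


Enumerate all 8 truth assignments.
For each, count how many of the 13 clauses are satisfied.
The formula is not fully satisfiable, so the maximum is below 13.
Maximum simultaneously satisfiable clauses = 12.

12


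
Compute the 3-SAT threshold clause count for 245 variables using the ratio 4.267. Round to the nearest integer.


The 3-SAT phase transition occurs at approximately 4.267 clauses per variable.
m = 4.267 * 245 = 1045.415.
Rounded to nearest integer: 1045.

1045


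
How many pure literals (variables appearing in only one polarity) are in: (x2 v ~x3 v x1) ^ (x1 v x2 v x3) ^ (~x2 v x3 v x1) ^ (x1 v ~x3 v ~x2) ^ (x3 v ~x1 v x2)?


A pure literal appears in only one polarity across all clauses.
No pure literals found.
Count = 0.

0


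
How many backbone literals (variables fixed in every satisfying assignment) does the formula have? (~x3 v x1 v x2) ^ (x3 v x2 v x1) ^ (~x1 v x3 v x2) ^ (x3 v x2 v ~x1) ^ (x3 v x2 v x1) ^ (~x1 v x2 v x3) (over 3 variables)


Find all satisfying assignments: 5 model(s).
Check which variables have the same value in every model.
No variable is fixed across all models.
Backbone size = 0.

0


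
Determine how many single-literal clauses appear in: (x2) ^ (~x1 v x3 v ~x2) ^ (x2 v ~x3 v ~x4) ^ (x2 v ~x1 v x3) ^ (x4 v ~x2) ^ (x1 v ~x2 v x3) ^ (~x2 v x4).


A unit clause contains exactly one literal.
Unit clauses found: (x2).
Count = 1.

1


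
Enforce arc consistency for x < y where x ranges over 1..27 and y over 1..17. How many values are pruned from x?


For the constraint x < y, x needs a supporting value in y's domain.
x can be at most 16 (one less than y's maximum).
Valid x values from domain: 16 out of 27.
Pruned = 27 - 16 = 11.

11


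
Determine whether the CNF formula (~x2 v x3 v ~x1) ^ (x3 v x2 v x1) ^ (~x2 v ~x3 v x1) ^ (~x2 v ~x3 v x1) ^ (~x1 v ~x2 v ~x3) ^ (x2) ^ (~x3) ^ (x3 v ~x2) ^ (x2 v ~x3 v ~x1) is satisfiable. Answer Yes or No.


Check all 8 possible truth assignments.
Number of satisfying assignments found: 0.
The formula is unsatisfiable.

No


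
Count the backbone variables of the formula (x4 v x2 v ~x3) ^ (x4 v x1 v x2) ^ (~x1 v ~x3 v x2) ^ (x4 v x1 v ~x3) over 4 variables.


Find all satisfying assignments: 11 model(s).
Check which variables have the same value in every model.
No variable is fixed across all models.
Backbone size = 0.

0


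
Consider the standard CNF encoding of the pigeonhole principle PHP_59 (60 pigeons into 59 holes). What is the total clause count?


The PHP encoding has two parts:
1) At-least-one-hole clauses: 60 (one per pigeon, each with 59 literals).
2) At-most-one-pigeon-per-hole clauses: 59 holes * C(60,2) = 59 * 1770 = 104430.
Total clauses = 60 + 104430 = 104490.

104490


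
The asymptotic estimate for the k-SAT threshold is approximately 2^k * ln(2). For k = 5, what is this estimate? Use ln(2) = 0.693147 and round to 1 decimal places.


Using the asymptotic formula: threshold ~ 2^k * ln(2).
2^5 = 32.
32 * 0.693147 = 22.2.

22.2


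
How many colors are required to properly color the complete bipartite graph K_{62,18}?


K_{62,18} is bipartite by definition: the two parts are independent sets, with every edge crossing between them.
Color all vertices in one part with color 1 and all vertices in the other part with color 2.
Since the graph has at least one edge, one color does not suffice.
Chromatic number = 2.

2


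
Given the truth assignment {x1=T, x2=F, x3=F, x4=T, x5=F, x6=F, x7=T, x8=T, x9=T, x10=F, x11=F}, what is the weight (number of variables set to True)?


The weight is the number of variables assigned True.
True variables: x1, x4, x7, x8, x9.
Weight = 5.

5


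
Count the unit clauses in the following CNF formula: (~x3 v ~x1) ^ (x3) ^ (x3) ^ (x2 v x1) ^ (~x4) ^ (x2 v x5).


A unit clause contains exactly one literal.
Unit clauses found: (x3), (x3), (~x4).
Count = 3.

3


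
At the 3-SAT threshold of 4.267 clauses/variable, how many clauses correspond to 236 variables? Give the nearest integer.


The 3-SAT phase transition occurs at approximately 4.267 clauses per variable.
m = 4.267 * 236 = 1007.012.
Rounded to nearest integer: 1007.

1007


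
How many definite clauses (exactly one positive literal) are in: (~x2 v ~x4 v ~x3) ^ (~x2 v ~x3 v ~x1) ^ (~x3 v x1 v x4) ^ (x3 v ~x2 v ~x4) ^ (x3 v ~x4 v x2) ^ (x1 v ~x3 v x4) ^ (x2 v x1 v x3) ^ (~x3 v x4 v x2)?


A definite clause has exactly one positive literal.
Clause 1: 0 positive -> not definite
Clause 2: 0 positive -> not definite
Clause 3: 2 positive -> not definite
Clause 4: 1 positive -> definite
Clause 5: 2 positive -> not definite
Clause 6: 2 positive -> not definite
Clause 7: 3 positive -> not definite
Clause 8: 2 positive -> not definite
Definite clause count = 1.

1


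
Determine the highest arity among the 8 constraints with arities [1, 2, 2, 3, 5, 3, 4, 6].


The arities are: 1, 2, 2, 3, 5, 3, 4, 6.
Scan for the maximum value.
Maximum arity = 6.

6


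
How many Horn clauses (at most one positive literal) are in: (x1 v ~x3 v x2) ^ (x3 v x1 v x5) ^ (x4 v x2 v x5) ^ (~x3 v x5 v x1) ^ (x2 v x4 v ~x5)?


A Horn clause has at most one positive literal.
Clause 1: 2 positive lit(s) -> not Horn
Clause 2: 3 positive lit(s) -> not Horn
Clause 3: 3 positive lit(s) -> not Horn
Clause 4: 2 positive lit(s) -> not Horn
Clause 5: 2 positive lit(s) -> not Horn
Total Horn clauses = 0.

0


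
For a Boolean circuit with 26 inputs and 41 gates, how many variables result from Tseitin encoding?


The Tseitin transformation introduces one auxiliary variable per gate.
Total variables = inputs + gates = 26 + 41 = 67.

67


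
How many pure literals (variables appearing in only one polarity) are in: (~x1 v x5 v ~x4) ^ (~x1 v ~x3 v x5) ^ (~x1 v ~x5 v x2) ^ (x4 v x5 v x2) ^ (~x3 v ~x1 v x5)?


A pure literal appears in only one polarity across all clauses.
Pure literals: x1 (negative only), x2 (positive only), x3 (negative only).
Count = 3.

3


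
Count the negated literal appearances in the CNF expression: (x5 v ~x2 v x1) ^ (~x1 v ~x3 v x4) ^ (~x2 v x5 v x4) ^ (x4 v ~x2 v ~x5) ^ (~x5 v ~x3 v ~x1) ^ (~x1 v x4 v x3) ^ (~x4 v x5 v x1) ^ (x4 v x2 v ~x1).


Scan each clause for negated literals.
Clause 1: 1 negative; Clause 2: 2 negative; Clause 3: 1 negative; Clause 4: 2 negative; Clause 5: 3 negative; Clause 6: 1 negative; Clause 7: 1 negative; Clause 8: 1 negative.
Total negative literal occurrences = 12.

12


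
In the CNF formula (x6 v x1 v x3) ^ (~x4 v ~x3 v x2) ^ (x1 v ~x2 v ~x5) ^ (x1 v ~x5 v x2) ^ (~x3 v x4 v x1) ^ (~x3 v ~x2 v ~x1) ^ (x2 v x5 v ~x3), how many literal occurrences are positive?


Scan each clause for unnegated literals.
Clause 1: 3 positive; Clause 2: 1 positive; Clause 3: 1 positive; Clause 4: 2 positive; Clause 5: 2 positive; Clause 6: 0 positive; Clause 7: 2 positive.
Total positive literal occurrences = 11.

11


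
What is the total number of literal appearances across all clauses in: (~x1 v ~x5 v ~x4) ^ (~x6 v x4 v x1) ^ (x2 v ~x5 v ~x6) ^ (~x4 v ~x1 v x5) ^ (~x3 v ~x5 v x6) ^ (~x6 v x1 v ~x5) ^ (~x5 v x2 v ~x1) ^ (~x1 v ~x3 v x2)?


Clause lengths: 3, 3, 3, 3, 3, 3, 3, 3.
Sum = 3 + 3 + 3 + 3 + 3 + 3 + 3 + 3 = 24.

24


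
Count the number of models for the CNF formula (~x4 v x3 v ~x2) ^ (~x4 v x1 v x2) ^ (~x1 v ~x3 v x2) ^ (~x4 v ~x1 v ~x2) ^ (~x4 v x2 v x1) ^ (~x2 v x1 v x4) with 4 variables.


Enumerate all 16 truth assignments over 4 variables.
Test each against every clause.
Satisfying assignments found: 7.

7


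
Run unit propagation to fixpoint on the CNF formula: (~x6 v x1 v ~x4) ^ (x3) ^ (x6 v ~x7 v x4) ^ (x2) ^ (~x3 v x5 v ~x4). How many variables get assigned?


Unit propagation repeatedly assigns the literal in any unit clause, then simplifies.
Assignments in order: x3 = T, x2 = T.
No further unit clauses remain.
Total variables assigned = 2.

2


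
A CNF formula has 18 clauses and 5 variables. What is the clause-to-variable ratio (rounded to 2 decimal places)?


Clause-to-variable ratio = clauses / variables.
18 / 5 = 3.6.

3.6


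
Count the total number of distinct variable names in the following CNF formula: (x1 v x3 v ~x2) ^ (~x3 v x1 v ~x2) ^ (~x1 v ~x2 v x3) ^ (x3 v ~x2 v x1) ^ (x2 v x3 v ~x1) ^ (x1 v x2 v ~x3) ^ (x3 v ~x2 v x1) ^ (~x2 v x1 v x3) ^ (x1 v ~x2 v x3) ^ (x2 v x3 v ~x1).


Identify each distinct variable in the formula.
Variables found: x1, x2, x3.
Total distinct variables = 3.

3


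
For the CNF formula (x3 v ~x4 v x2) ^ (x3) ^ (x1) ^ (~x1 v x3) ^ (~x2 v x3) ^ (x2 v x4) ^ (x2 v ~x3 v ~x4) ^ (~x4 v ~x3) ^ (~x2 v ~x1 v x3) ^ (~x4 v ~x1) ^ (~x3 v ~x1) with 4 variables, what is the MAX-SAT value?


Enumerate all 16 truth assignments.
For each, count how many of the 11 clauses are satisfied.
The formula is not fully satisfiable, so the maximum is below 11.
Maximum simultaneously satisfiable clauses = 10.

10


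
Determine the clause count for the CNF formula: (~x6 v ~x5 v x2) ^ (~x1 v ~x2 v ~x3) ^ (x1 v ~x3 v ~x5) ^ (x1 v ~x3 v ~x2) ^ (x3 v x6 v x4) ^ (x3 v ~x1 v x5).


Each group enclosed in parentheses joined by ^ is one clause.
Counting the conjuncts: 6 clauses.

6


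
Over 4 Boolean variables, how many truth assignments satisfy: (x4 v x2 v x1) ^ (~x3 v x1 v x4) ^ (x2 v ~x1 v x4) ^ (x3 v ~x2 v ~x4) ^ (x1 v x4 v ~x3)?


Enumerate all 16 truth assignments over 4 variables.
Test each against every clause.
Satisfying assignments found: 9.

9


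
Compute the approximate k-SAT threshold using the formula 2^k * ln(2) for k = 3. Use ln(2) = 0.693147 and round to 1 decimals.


Using the asymptotic formula: threshold ~ 2^k * ln(2).
2^3 = 8.
8 * 0.693147 = 5.5.

5.5


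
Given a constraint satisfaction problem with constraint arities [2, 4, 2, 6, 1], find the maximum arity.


The arities are: 2, 4, 2, 6, 1.
Scan for the maximum value.
Maximum arity = 6.

6


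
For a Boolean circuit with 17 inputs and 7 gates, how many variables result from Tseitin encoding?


The Tseitin transformation introduces one auxiliary variable per gate.
Total variables = inputs + gates = 17 + 7 = 24.

24


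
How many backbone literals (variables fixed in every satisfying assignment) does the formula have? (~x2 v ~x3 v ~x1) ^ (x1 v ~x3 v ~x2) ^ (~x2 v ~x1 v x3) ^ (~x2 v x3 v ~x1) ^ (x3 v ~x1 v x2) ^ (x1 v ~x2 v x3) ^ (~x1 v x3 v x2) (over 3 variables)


Find all satisfying assignments: 3 model(s).
Check which variables have the same value in every model.
Fixed variables: x2=F.
Backbone size = 1.

1


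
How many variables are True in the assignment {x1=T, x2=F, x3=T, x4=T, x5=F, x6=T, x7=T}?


The weight is the number of variables assigned True.
True variables: x1, x3, x4, x6, x7.
Weight = 5.

5


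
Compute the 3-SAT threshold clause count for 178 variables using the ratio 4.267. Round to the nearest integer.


The 3-SAT phase transition occurs at approximately 4.267 clauses per variable.
m = 4.267 * 178 = 759.526.
Rounded to nearest integer: 760.

760


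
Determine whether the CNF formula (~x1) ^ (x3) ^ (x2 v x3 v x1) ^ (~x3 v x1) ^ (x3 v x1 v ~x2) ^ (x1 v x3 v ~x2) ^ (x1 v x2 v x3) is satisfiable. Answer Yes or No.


Check all 8 possible truth assignments.
Number of satisfying assignments found: 0.
The formula is unsatisfiable.

No


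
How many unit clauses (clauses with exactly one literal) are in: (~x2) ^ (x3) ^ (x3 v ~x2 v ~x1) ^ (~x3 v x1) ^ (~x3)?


A unit clause contains exactly one literal.
Unit clauses found: (~x2), (x3), (~x3).
Count = 3.

3


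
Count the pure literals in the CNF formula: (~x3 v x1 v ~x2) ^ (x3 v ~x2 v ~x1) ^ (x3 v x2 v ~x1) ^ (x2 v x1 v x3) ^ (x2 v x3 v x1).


A pure literal appears in only one polarity across all clauses.
No pure literals found.
Count = 0.

0


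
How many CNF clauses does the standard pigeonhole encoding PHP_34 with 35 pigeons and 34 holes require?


The PHP encoding has two parts:
1) At-least-one-hole clauses: 35 (one per pigeon, each with 34 literals).
2) At-most-one-pigeon-per-hole clauses: 34 holes * C(35,2) = 34 * 595 = 20230.
Total clauses = 35 + 20230 = 20265.

20265


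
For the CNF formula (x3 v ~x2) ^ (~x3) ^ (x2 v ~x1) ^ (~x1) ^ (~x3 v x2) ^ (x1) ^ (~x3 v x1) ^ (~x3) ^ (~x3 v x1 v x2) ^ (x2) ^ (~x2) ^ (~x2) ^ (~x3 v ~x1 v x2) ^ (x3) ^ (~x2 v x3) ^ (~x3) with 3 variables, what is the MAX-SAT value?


Enumerate all 8 truth assignments.
For each, count how many of the 16 clauses are satisfied.
The formula is not fully satisfiable, so the maximum is below 16.
Maximum simultaneously satisfiable clauses = 13.

13


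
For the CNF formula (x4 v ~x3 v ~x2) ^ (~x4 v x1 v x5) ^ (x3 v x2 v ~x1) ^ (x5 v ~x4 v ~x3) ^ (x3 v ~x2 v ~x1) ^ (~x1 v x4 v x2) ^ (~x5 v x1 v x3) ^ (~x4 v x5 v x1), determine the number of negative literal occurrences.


Scan each clause for negated literals.
Clause 1: 2 negative; Clause 2: 1 negative; Clause 3: 1 negative; Clause 4: 2 negative; Clause 5: 2 negative; Clause 6: 1 negative; Clause 7: 1 negative; Clause 8: 1 negative.
Total negative literal occurrences = 11.

11


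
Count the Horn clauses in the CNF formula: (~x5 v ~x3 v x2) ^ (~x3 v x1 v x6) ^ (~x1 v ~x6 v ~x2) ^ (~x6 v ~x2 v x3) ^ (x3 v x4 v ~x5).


A Horn clause has at most one positive literal.
Clause 1: 1 positive lit(s) -> Horn
Clause 2: 2 positive lit(s) -> not Horn
Clause 3: 0 positive lit(s) -> Horn
Clause 4: 1 positive lit(s) -> Horn
Clause 5: 2 positive lit(s) -> not Horn
Total Horn clauses = 3.

3


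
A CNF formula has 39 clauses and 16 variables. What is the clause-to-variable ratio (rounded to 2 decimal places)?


Clause-to-variable ratio = clauses / variables.
39 / 16 = 2.44.

2.44


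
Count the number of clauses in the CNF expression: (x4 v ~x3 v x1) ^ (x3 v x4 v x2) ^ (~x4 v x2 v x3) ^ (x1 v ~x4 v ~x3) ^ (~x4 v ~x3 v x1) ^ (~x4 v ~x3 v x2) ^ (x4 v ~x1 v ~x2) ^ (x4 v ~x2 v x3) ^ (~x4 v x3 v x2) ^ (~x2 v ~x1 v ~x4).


Each group enclosed in parentheses joined by ^ is one clause.
Counting the conjuncts: 10 clauses.

10


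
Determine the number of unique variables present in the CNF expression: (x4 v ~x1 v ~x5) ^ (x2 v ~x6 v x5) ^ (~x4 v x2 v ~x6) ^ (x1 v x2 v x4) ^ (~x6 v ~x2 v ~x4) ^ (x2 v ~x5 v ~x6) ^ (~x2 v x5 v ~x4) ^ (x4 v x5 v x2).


Identify each distinct variable in the formula.
Variables found: x1, x2, x4, x5, x6.
Total distinct variables = 5.

5


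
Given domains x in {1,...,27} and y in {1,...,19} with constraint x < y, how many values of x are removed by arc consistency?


For the constraint x < y, x needs a supporting value in y's domain.
x can be at most 18 (one less than y's maximum).
Valid x values from domain: 18 out of 27.
Pruned = 27 - 18 = 9.

9


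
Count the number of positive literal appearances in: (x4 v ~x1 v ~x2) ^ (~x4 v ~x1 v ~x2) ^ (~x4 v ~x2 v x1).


Scan each clause for unnegated literals.
Clause 1: 1 positive; Clause 2: 0 positive; Clause 3: 1 positive.
Total positive literal occurrences = 2.

2


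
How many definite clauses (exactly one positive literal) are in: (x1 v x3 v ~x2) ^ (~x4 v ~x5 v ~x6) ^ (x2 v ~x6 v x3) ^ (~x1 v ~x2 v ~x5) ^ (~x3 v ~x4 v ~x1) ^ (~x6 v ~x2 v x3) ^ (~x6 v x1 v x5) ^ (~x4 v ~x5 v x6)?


A definite clause has exactly one positive literal.
Clause 1: 2 positive -> not definite
Clause 2: 0 positive -> not definite
Clause 3: 2 positive -> not definite
Clause 4: 0 positive -> not definite
Clause 5: 0 positive -> not definite
Clause 6: 1 positive -> definite
Clause 7: 2 positive -> not definite
Clause 8: 1 positive -> definite
Definite clause count = 2.

2


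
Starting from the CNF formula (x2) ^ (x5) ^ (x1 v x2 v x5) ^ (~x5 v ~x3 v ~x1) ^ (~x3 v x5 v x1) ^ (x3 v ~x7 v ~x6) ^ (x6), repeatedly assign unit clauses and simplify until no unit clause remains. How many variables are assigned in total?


Unit propagation repeatedly assigns the literal in any unit clause, then simplifies.
Assignments in order: x2 = T, x5 = T, x6 = T.
No further unit clauses remain.
Total variables assigned = 3.

3


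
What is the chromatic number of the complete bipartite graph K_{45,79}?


K_{45,79} is bipartite by definition: the two parts are independent sets, with every edge crossing between them.
Color all vertices in one part with color 1 and all vertices in the other part with color 2.
Since the graph has at least one edge, one color does not suffice.
Chromatic number = 2.

2


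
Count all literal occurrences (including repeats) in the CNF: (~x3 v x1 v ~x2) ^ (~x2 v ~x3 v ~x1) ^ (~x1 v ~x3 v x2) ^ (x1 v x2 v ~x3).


Clause lengths: 3, 3, 3, 3.
Sum = 3 + 3 + 3 + 3 = 12.

12


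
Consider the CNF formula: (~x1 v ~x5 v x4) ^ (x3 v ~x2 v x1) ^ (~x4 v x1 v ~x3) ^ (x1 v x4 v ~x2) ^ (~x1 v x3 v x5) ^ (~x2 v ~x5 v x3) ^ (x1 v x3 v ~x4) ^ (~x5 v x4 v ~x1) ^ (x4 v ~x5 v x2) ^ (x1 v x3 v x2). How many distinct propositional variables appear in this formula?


Identify each distinct variable in the formula.
Variables found: x1, x2, x3, x4, x5.
Total distinct variables = 5.

5


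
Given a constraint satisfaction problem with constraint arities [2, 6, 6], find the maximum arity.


The arities are: 2, 6, 6.
Scan for the maximum value.
Maximum arity = 6.

6


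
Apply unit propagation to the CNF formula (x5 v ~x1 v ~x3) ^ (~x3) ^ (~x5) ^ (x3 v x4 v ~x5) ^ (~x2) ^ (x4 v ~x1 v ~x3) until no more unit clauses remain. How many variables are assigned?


Unit propagation repeatedly assigns the literal in any unit clause, then simplifies.
Assignments in order: x3 = F, x5 = F, x2 = F.
No further unit clauses remain.
Total variables assigned = 3.

3


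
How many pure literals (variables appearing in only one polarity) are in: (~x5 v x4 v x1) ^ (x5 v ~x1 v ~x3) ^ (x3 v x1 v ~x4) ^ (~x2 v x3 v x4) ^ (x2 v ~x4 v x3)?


A pure literal appears in only one polarity across all clauses.
No pure literals found.
Count = 0.

0


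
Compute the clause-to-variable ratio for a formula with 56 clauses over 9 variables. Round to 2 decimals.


Clause-to-variable ratio = clauses / variables.
56 / 9 = 6.22.

6.22


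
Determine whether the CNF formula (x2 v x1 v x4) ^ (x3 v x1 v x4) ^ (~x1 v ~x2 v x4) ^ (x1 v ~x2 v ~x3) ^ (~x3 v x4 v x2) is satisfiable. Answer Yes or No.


Check all 16 possible truth assignments.
Number of satisfying assignments found: 8.
The formula is satisfiable.

Yes


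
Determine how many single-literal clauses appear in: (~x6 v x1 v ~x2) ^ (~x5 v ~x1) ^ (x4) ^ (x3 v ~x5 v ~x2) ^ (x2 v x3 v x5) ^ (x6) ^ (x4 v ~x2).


A unit clause contains exactly one literal.
Unit clauses found: (x4), (x6).
Count = 2.

2


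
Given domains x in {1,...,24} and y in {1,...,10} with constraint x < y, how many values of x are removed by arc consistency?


For the constraint x < y, x needs a supporting value in y's domain.
x can be at most 9 (one less than y's maximum).
Valid x values from domain: 9 out of 24.
Pruned = 24 - 9 = 15.

15


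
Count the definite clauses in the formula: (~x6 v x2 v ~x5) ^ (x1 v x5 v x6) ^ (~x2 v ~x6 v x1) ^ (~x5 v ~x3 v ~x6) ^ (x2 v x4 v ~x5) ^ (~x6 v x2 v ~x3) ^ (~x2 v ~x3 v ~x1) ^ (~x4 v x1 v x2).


A definite clause has exactly one positive literal.
Clause 1: 1 positive -> definite
Clause 2: 3 positive -> not definite
Clause 3: 1 positive -> definite
Clause 4: 0 positive -> not definite
Clause 5: 2 positive -> not definite
Clause 6: 1 positive -> definite
Clause 7: 0 positive -> not definite
Clause 8: 2 positive -> not definite
Definite clause count = 3.

3


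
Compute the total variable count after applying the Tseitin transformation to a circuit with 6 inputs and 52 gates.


The Tseitin transformation introduces one auxiliary variable per gate.
Total variables = inputs + gates = 6 + 52 = 58.

58


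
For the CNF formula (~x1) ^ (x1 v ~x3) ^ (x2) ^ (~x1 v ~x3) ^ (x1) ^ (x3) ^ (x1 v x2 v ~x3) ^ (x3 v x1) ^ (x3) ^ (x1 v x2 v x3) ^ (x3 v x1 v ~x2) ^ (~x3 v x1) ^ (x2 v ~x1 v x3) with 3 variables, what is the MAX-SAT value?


Enumerate all 8 truth assignments.
For each, count how many of the 13 clauses are satisfied.
The formula is not fully satisfiable, so the maximum is below 13.
Maximum simultaneously satisfiable clauses = 11.

11


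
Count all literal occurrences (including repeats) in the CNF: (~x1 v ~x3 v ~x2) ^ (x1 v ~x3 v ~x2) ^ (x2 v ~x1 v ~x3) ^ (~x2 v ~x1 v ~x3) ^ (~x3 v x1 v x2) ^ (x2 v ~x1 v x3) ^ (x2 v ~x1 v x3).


Clause lengths: 3, 3, 3, 3, 3, 3, 3.
Sum = 3 + 3 + 3 + 3 + 3 + 3 + 3 = 21.

21


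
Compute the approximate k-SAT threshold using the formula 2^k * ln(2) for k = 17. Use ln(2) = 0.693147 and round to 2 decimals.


Using the asymptotic formula: threshold ~ 2^k * ln(2).
2^17 = 131072.
131072 * 0.693147 = 90852.16.

90852.16


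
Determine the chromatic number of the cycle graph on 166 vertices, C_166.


A cycle on an even number of vertices is bipartite: alternate two colors around the cycle.
Since 166 is even, two colors suffice, and at least two are needed because the graph has edges.
Chromatic number = 2.

2


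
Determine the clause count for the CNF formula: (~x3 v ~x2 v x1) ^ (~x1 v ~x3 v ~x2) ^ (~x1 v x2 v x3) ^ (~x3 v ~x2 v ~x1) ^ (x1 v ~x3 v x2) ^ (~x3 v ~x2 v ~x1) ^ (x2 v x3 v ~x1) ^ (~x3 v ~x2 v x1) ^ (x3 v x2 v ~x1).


Each group enclosed in parentheses joined by ^ is one clause.
Counting the conjuncts: 9 clauses.

9


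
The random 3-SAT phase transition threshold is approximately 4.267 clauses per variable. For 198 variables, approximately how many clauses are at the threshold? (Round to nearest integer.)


The 3-SAT phase transition occurs at approximately 4.267 clauses per variable.
m = 4.267 * 198 = 844.866.
Rounded to nearest integer: 845.

845


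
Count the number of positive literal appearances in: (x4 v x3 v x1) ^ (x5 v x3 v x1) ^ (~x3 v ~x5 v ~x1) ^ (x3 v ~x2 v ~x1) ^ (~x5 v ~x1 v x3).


Scan each clause for unnegated literals.
Clause 1: 3 positive; Clause 2: 3 positive; Clause 3: 0 positive; Clause 4: 1 positive; Clause 5: 1 positive.
Total positive literal occurrences = 8.

8
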